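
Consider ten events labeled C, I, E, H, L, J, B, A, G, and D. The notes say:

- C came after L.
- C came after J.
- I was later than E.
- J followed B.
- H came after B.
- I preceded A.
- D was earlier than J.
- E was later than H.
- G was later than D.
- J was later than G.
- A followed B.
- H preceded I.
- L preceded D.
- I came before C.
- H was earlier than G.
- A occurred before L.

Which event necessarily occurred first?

B

B has a chain of constraints placing it before every other event, so B must be first.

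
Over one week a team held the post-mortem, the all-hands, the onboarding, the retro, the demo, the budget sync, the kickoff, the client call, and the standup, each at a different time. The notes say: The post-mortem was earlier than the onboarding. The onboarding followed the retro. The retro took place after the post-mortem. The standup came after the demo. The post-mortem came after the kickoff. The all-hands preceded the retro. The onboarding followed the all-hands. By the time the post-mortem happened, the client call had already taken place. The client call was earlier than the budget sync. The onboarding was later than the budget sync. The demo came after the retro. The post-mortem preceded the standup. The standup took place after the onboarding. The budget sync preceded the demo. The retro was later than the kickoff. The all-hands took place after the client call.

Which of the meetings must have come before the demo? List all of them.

the all-hands, the budget sync, the client call, the kickoff, the post-mortem, the retro

Directly stated before the demo: the budget sync and the retro.
The all-hands reaches the demo via the all-hands → the retro → the demo.
The client call reaches the demo via the client call → the budget sync → the demo.
The kickoff reaches the demo via the kickoff → the retro → the demo.
Likewise the post-mortem reaches the demo by chaining the stated constraints.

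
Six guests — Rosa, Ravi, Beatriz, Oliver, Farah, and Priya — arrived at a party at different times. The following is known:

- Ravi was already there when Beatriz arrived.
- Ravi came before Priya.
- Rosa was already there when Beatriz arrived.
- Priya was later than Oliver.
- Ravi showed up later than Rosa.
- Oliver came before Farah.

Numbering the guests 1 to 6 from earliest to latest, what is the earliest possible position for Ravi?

Rosa must come before Ravi — 1 forced predecessor.
Nothing else is forced ahead of Ravi, so their earliest slot is position 1 + 1 = 2.

2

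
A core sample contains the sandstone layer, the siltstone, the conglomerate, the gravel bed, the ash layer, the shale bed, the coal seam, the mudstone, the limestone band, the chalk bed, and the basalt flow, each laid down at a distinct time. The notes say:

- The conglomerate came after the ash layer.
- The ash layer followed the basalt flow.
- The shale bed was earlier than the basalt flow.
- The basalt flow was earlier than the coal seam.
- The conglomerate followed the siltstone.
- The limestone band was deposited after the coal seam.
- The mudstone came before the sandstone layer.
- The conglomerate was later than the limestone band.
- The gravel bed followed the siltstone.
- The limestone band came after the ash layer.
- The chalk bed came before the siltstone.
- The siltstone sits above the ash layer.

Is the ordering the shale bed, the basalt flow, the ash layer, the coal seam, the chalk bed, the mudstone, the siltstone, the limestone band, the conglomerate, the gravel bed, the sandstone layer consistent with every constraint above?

yes

Check each stated constraint against the proposed order — e.g. the mudstone is ahead of the sandstone layer; the ash layer is ahead of the conglomerate. Every pair is in the required order; nothing is violated.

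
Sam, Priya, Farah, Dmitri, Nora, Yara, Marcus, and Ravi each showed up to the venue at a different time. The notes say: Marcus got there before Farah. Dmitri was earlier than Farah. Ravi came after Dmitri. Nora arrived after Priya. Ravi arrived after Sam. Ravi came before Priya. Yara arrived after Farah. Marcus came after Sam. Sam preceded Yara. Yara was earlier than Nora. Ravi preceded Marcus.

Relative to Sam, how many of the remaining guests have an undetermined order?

Forced after Sam: Farah, Marcus, Nora, Priya, Ravi, and Yara.
That leaves Dmitri with no forced order relative to Sam — 1.

1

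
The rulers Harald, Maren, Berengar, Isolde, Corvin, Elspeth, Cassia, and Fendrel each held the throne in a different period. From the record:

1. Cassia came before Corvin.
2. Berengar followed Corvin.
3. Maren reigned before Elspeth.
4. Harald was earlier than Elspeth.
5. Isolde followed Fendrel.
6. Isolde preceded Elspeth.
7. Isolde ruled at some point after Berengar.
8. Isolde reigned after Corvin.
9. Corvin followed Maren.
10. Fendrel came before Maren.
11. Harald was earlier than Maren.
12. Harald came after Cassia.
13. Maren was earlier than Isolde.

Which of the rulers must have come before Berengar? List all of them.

Directly stated before Berengar: Corvin.
Cassia reaches Berengar via Cassia → Corvin → Berengar.
Fendrel reaches Berengar via Fendrel → Maren → Corvin → Berengar.
Harald reaches Berengar via Harald → Maren → Corvin → Berengar.
Likewise Maren reaches Berengar by chaining the stated constraints.
No chain forces Isolde (or any of the others) ahead of Berengar.

Cassia, Corvin, Fendrel, Harald, Maren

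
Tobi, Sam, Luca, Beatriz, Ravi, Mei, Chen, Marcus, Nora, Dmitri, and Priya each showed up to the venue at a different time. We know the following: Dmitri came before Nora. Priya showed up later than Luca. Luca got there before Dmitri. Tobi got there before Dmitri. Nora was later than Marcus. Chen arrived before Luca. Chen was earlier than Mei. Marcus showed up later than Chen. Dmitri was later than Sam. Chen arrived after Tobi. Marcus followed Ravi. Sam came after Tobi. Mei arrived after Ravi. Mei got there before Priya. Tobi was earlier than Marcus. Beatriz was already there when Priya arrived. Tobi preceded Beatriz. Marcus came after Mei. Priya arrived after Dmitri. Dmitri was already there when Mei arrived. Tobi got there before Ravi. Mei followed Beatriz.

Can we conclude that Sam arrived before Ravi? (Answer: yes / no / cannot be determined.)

cannot be determined

No chain of stated constraints runs from Sam to Ravi, and none runs from Ravi to Sam either.
So the relative order of Sam and Ravi is not fixed by the given facts.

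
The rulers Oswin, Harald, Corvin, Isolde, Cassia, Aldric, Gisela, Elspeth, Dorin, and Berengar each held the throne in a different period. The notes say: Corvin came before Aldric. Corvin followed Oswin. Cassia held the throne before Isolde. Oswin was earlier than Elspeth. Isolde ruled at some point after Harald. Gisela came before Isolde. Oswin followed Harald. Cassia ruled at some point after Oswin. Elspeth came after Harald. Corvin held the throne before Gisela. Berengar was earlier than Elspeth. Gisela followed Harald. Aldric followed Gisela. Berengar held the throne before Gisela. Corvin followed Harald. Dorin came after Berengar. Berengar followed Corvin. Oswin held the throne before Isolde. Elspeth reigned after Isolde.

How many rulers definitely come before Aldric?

5

Directly stated before Aldric: Corvin and Gisela.
Berengar reaches Aldric via Berengar → Gisela → Aldric.
Harald reaches Aldric via Harald → Corvin → Aldric.
Oswin reaches Aldric via Oswin → Corvin → Aldric.
That's Berengar, Corvin, Gisela, Harald, and Oswin — 5 in all.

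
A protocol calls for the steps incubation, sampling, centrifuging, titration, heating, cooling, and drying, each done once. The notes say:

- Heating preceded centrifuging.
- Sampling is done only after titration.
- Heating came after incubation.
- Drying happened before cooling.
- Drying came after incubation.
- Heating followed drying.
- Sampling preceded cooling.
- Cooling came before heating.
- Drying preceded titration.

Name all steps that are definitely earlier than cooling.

Directly stated before cooling: drying and sampling.
Incubation reaches cooling via incubation → drying → cooling.
Titration reaches cooling via titration → sampling → cooling.
No chain forces centrifuging (or any of the others) ahead of cooling.

drying, incubation, sampling, titration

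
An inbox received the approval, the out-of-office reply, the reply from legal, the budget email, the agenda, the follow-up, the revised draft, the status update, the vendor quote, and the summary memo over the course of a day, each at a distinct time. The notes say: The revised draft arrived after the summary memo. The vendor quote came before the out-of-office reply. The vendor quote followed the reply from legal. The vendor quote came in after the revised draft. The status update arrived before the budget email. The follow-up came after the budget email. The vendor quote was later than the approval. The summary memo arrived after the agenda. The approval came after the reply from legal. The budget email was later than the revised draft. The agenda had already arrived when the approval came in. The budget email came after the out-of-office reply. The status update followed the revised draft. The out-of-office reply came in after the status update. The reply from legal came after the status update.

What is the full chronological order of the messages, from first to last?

The constraints fix every adjacent pair, so only one ordering works:
the agenda → the summary memo → the revised draft → the status update → the reply from legal → the approval → the vendor quote → the out-of-office reply → the budget email → the follow-up.

the agenda, the summary memo, the revised draft, the status update, the reply from legal, the approval, the vendor quote, the out-of-office reply, the budget email, the follow-up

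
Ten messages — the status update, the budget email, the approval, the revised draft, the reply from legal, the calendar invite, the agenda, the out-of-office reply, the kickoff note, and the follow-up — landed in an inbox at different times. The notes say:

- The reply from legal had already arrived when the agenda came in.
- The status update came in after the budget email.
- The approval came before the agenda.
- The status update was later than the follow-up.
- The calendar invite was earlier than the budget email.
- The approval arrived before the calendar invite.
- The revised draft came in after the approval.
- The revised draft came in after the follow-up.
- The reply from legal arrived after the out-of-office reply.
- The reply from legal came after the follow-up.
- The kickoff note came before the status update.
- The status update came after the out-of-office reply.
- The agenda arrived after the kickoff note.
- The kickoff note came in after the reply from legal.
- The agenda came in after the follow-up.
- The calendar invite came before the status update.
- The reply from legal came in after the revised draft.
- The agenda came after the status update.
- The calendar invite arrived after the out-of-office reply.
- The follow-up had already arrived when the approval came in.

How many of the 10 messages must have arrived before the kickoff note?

Directly stated before the kickoff note: the reply from legal.
The approval reaches the kickoff note via the approval → the revised draft → the reply from legal → the kickoff note.
The follow-up reaches the kickoff note via the follow-up → the reply from legal → the kickoff note.
The out-of-office reply reaches the kickoff note via the out-of-office reply → the reply from legal → the kickoff note.
Likewise the revised draft reaches the kickoff note by chaining the stated constraints.
No chain forces the budget email (or any of the others) ahead of the kickoff note.
That's the approval, the follow-up, the out-of-office reply, the reply from legal, and the revised draft — 5 in all.

5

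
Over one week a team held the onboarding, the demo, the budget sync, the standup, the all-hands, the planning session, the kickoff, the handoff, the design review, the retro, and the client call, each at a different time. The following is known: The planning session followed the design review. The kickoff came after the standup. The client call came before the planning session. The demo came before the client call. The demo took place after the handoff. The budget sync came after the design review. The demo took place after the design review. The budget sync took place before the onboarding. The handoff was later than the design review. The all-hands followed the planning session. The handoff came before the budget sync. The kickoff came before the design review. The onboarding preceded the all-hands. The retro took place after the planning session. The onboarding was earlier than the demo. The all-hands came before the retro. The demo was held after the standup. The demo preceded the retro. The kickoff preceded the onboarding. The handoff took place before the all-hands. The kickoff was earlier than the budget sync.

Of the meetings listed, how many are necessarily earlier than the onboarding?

5

Directly stated before the onboarding: the budget sync and the kickoff.
The design review reaches the onboarding via the design review → the budget sync → the onboarding.
The handoff reaches the onboarding via the handoff → the budget sync → the onboarding.
The standup reaches the onboarding via the standup → the kickoff → the onboarding.
No chain forces the client call (or any of the others) ahead of the onboarding.
That's the budget sync, the design review, the handoff, the kickoff, and the standup — 5 in all.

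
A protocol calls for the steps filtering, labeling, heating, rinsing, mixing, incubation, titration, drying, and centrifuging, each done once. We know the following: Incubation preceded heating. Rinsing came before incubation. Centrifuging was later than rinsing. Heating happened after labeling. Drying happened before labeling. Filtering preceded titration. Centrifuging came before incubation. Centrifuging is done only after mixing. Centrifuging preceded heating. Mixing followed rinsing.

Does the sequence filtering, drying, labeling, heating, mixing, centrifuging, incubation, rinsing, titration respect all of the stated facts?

no

The constraints require centrifuging before heating, but in the proposed sequence heating appears ahead of centrifuging. That one violation is enough.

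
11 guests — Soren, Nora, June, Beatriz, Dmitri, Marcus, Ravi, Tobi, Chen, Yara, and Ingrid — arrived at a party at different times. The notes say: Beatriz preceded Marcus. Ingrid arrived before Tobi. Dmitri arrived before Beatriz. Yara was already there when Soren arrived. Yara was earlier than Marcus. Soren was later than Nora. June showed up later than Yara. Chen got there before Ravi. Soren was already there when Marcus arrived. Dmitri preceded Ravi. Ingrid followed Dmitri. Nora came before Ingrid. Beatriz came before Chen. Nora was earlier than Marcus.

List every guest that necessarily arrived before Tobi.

Directly stated before Tobi: Ingrid.
Dmitri reaches Tobi via Dmitri → Ingrid → Tobi.
Nora reaches Tobi via Nora → Ingrid → Tobi.

Dmitri, Ingrid, Nora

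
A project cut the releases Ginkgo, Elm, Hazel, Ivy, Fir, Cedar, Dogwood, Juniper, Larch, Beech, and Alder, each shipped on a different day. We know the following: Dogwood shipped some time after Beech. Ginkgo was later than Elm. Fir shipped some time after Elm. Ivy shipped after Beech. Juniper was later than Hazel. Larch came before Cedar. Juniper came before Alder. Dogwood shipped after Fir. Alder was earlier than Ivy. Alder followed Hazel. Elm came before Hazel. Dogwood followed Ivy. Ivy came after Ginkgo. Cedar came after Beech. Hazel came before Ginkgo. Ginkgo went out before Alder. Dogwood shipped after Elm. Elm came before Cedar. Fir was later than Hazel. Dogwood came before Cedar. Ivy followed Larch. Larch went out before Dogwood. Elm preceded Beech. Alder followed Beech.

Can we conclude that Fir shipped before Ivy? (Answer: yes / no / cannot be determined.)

cannot be determined

No chain of stated constraints runs from Fir to Ivy, and none runs from Ivy to Fir either.
So the relative order of Fir and Ivy is not fixed by the given facts.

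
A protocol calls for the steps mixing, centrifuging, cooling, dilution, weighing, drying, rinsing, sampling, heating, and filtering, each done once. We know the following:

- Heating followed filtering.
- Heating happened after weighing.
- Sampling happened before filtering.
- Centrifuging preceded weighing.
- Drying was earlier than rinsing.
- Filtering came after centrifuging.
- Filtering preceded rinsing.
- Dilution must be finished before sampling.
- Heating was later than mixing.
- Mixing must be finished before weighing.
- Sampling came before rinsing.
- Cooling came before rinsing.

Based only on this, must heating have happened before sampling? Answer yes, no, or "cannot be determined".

no

Tracing the constraints gives sampling → filtering → heating, so sampling must come before heating.
That means heating cannot be before sampling.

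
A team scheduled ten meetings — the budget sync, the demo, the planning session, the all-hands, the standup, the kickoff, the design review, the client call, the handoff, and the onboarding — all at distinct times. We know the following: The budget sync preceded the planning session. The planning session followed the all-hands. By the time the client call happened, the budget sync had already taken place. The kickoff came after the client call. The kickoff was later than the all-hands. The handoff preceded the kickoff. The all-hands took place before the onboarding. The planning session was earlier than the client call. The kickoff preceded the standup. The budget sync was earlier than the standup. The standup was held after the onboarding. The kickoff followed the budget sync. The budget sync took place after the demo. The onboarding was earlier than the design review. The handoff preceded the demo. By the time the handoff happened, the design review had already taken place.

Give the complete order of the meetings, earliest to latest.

the all-hands, the onboarding, the design review, the handoff, the demo, the budget sync, the planning session, the client call, the kickoff, the standup

The constraints fix every adjacent pair, so only one ordering works:
the all-hands → the onboarding → the design review → the handoff → the demo → the budget sync → the planning session → the client call → the kickoff → the standup.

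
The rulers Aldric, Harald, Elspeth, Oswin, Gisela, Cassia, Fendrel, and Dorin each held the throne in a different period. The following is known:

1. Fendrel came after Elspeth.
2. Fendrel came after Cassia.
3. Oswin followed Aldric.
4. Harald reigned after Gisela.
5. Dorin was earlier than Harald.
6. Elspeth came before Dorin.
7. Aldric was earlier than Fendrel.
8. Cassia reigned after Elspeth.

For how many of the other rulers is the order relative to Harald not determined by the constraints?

4

Forced before Harald: Dorin, Elspeth, and Gisela.
That leaves Aldric, Cassia, Fendrel, and Oswin with no forced order relative to Harald — 4.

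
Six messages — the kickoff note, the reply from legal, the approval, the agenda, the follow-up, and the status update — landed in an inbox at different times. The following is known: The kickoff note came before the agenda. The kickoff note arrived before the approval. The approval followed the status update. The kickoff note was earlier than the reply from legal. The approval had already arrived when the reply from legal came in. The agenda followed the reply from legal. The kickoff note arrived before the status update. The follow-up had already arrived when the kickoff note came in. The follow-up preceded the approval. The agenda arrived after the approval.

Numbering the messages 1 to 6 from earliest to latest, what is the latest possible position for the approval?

4

The approval must come before the agenda and the reply from legal — 2 messages forced after it.
Everything else can be placed before the approval in some valid order, so the approval can sit as late as position 6 − 2 = 4.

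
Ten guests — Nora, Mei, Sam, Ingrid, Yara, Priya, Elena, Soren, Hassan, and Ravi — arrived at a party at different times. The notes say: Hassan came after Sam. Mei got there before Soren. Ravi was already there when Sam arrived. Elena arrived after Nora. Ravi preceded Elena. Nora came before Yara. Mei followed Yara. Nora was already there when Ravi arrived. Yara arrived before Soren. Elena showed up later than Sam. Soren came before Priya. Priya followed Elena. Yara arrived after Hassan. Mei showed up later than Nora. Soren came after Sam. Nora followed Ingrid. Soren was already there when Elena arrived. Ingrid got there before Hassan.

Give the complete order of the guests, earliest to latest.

Ingrid, Nora, Ravi, Sam, Hassan, Yara, Mei, Soren, Elena, Priya

The constraints fix every adjacent pair, so only one ordering works:
Ingrid → Nora → Ravi → Sam → Hassan → Yara → Mei → Soren → Elena → Priya.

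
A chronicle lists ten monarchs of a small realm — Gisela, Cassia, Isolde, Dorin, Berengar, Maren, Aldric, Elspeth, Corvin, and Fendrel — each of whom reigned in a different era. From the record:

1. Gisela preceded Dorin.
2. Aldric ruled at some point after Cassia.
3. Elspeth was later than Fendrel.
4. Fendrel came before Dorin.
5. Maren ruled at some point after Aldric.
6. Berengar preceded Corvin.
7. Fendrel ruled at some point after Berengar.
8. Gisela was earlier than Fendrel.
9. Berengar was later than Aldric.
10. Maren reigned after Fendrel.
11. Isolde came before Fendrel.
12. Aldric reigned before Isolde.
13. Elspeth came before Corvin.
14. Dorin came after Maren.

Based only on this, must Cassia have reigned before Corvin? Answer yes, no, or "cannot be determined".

Chain the constraints: Cassia → Aldric → Berengar → Corvin. Each link is directly stated, so Cassia comes before Corvin.

yes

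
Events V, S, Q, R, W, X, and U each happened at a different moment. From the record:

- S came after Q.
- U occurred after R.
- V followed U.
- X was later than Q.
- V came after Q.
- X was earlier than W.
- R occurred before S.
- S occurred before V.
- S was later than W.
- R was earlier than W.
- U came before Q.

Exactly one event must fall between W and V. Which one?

S

Tracing the constraints gives W → S → V, so S sits after W and before V.
No other event is forced both after W and before V.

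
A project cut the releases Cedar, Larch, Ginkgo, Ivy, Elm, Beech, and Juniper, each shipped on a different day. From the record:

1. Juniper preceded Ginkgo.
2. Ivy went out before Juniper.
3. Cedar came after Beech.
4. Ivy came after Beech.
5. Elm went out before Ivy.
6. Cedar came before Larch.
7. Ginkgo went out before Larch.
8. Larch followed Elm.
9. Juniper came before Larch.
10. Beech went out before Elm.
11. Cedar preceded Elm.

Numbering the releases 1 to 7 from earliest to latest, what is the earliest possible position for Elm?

Beech and Cedar must both come before Elm — 2 forced predecessors.
Nothing else is forced ahead of Elm, so its earliest slot is position 2 + 1 = 3.

3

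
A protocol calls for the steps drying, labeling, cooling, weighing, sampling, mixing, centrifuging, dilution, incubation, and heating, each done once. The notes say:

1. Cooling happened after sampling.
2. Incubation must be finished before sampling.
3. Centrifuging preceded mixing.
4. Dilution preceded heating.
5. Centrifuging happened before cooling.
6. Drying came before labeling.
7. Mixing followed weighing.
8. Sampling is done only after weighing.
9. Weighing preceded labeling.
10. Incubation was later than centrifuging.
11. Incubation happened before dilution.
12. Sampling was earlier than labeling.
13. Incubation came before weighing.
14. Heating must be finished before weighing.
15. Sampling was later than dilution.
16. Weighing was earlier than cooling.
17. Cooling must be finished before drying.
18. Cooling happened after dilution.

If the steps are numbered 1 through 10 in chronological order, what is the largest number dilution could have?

3

Dilution must come before cooling, drying, heating, labeling, mixing, sampling, and weighing — 7 steps forced after it.
Everything else can be placed before dilution in some valid order, so dilution can sit as late as position 10 − 7 = 3.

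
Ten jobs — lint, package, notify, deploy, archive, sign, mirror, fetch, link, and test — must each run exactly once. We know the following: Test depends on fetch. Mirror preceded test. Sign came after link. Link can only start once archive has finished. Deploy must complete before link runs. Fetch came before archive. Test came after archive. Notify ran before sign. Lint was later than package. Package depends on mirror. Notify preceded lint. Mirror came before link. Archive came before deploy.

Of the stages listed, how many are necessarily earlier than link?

Directly stated before link: archive, deploy, and mirror.
Fetch reaches link via fetch → archive → link.
That's archive, deploy, fetch, and mirror — 4 in all.

4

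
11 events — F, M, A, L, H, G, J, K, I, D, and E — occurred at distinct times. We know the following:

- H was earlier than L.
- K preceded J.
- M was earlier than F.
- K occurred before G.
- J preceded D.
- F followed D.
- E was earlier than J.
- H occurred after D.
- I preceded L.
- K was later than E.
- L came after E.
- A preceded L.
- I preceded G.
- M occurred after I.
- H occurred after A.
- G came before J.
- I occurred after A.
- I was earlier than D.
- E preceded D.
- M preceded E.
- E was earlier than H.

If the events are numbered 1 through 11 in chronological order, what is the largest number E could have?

4

E must come before D, F, G, H, J, K, and L — 7 events forced after it.
Everything else can be placed before E in some valid order, so E can sit as late as position 11 − 7 = 4.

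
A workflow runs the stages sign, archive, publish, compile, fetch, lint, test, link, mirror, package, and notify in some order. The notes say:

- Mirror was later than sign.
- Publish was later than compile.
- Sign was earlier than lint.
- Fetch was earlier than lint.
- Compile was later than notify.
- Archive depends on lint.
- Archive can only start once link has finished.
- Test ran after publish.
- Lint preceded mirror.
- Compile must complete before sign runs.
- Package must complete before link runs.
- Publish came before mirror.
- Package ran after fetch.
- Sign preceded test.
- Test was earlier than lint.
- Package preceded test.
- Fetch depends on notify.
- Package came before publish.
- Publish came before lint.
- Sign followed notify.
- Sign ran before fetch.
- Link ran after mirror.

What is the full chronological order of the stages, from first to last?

The constraints fix every adjacent pair, so only one ordering works:
notify → compile → sign → fetch → package → publish → test → lint → mirror → link → archive.

notify, compile, sign, fetch, package, publish, test, lint, mirror, link, archive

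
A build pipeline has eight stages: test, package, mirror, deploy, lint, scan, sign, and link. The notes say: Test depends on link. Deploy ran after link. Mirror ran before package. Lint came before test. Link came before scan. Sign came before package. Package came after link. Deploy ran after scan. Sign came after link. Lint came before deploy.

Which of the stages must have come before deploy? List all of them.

link, lint, scan

Directly stated before deploy: link, lint, and scan.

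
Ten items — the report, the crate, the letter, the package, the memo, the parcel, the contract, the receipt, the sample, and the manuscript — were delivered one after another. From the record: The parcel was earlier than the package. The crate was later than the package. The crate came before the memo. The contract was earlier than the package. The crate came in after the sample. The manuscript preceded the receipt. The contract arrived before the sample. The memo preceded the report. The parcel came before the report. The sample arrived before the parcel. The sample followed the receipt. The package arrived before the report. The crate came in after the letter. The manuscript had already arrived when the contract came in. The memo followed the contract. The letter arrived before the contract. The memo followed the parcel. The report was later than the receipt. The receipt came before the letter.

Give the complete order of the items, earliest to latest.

The constraints fix every adjacent pair, so only one ordering works:
the manuscript → the receipt → the letter → the contract → the sample → the parcel → the package → the crate → the memo → the report.

the manuscript, the receipt, the letter, the contract, the sample, the parcel, the package, the crate, the memo, the report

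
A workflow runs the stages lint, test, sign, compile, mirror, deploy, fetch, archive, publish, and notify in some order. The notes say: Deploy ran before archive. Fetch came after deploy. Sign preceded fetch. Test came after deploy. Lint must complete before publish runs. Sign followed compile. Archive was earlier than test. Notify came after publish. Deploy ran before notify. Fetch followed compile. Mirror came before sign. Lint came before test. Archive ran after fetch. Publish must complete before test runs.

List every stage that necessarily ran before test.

Directly stated before test: archive, deploy, lint, and publish.
Compile reaches test via compile → fetch → archive → test.
Fetch reaches test via fetch → archive → test.
Mirror reaches test via mirror → sign → fetch → archive → test.
Likewise sign reaches test by chaining the stated constraints.

archive, compile, deploy, fetch, lint, mirror, publish, sign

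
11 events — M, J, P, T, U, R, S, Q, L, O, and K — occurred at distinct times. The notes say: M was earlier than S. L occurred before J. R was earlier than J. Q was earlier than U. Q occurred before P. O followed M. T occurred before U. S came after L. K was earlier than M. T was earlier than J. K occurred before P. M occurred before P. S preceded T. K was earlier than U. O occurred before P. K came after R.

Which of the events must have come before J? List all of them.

Directly stated before J: L, R, and T.
K reaches J via K → M → S → T → J.
M reaches J via M → S → T → J.
S reaches J via S → T → J.

K, L, M, R, S, T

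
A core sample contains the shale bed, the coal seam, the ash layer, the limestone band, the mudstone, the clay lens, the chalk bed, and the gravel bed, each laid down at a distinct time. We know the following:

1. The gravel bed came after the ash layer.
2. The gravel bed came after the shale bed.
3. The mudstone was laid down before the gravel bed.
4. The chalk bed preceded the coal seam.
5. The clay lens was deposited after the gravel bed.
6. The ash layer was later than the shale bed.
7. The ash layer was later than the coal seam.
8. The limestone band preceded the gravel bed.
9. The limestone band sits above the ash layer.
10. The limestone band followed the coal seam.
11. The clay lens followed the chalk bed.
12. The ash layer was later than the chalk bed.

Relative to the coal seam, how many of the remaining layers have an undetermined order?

2

Forced before the coal seam: the chalk bed; forced after the coal seam: the ash layer, the clay lens, the gravel bed, and the limestone band.
That leaves the mudstone and the shale bed with no forced order relative to the coal seam — 2.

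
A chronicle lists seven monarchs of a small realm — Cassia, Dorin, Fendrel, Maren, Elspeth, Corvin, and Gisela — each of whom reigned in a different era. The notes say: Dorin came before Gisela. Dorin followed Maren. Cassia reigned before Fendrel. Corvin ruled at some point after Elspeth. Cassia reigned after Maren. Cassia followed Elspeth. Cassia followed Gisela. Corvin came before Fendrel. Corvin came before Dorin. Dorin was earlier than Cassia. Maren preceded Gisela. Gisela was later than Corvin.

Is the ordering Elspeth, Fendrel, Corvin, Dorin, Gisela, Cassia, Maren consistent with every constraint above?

The constraints require Maren before Cassia, but in the proposed sequence Cassia appears ahead of Maren. That one violation is enough.

no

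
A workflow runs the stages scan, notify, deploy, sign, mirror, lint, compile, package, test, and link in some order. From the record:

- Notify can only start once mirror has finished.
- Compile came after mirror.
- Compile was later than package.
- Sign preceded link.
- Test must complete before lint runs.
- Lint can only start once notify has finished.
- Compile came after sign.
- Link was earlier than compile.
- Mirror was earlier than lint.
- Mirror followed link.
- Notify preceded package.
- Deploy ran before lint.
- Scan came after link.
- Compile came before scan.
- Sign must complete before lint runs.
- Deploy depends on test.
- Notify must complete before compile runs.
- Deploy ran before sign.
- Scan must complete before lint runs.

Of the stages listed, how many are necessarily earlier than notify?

Directly stated before notify: mirror.
Deploy reaches notify via deploy → sign → link → mirror → notify.
Link reaches notify via link → mirror → notify.
Sign reaches notify via sign → link → mirror → notify.
Likewise test reaches notify by chaining the stated constraints.
No chain forces compile (or any of the others) ahead of notify.
That's deploy, link, mirror, sign, and test — 5 in all.

5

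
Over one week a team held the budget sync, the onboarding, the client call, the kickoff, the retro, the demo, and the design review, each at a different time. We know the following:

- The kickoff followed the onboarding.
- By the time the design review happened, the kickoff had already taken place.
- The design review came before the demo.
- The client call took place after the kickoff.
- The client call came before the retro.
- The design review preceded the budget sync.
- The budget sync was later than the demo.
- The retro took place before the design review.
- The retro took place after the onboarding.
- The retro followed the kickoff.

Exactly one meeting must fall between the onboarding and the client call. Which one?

the kickoff

Tracing the constraints gives the onboarding → the kickoff → the client call, so the kickoff sits after the onboarding and before the client call.
No other meeting is forced both after the onboarding and before the client call.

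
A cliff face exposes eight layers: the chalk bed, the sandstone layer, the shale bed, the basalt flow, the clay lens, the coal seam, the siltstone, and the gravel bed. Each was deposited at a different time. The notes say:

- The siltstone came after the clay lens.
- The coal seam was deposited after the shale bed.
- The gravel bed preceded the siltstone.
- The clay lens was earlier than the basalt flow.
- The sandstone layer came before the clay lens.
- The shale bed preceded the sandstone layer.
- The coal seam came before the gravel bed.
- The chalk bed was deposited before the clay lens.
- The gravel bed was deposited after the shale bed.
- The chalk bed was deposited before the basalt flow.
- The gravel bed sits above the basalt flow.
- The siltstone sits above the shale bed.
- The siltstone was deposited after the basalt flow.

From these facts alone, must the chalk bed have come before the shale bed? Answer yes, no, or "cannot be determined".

cannot be determined

No chain of stated constraints runs from the chalk bed to the shale bed, and none runs from the shale bed to the chalk bed either.
So the relative order of the chalk bed and the shale bed is not fixed by the given facts.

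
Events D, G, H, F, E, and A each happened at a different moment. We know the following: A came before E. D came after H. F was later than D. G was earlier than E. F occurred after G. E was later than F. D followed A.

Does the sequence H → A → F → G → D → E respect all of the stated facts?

The constraints require D before F, but in the proposed sequence F appears ahead of D. That one violation is enough.

no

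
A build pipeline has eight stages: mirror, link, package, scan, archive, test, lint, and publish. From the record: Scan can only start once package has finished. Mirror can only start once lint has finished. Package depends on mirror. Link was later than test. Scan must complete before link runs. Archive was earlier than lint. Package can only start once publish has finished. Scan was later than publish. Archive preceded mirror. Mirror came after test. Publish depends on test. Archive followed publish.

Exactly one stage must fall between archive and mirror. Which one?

Tracing the constraints gives archive → lint → mirror, so lint sits after archive and before mirror.
No other stage is forced both after archive and before mirror.

lint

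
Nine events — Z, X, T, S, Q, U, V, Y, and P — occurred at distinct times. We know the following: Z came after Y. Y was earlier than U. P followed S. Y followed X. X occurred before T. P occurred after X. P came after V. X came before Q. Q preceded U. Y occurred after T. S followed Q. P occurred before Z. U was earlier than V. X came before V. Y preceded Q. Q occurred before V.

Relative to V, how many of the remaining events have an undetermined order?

1

Forced before V: Q, T, U, X, and Y; forced after V: P and Z.
That leaves S with no forced order relative to V — 1.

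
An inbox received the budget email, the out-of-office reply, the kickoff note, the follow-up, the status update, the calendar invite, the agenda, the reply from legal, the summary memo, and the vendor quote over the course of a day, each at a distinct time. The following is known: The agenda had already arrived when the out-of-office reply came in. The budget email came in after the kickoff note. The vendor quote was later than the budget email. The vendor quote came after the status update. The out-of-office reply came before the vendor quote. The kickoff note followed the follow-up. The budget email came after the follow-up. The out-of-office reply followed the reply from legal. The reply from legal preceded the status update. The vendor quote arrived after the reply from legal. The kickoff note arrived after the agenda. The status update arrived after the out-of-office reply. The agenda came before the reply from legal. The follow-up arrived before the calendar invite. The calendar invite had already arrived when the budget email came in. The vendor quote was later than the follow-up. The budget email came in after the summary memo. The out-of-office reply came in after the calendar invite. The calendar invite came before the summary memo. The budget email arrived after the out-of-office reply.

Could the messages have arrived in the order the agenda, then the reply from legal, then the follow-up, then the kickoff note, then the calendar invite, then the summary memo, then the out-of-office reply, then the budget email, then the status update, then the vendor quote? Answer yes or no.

Check each stated constraint against the proposed order — e.g. the reply from legal is ahead of the status update; the reply from legal is ahead of the vendor quote. Every pair is in the required order; nothing is violated.

yes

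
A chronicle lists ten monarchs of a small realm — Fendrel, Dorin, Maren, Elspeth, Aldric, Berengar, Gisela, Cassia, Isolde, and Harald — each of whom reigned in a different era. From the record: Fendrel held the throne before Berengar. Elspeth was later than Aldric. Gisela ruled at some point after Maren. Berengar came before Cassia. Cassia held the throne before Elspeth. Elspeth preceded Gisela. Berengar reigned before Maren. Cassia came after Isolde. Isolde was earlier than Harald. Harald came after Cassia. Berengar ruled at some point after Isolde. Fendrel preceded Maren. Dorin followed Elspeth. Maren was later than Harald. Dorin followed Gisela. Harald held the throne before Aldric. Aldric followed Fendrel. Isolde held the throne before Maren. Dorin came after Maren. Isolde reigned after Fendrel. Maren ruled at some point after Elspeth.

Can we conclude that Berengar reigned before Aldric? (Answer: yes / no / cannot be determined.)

Chain the constraints: Berengar → Cassia → Harald → Aldric. Each link is directly stated, so Berengar comes before Aldric.

yes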